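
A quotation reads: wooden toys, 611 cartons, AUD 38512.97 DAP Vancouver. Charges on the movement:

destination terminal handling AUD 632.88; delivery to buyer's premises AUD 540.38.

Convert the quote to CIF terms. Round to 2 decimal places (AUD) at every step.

From DAP to CIF, the seller no longer bears: destination terminal, delivery.
CIF price = 38512.97 − 632.88 − 540.38 = 37339.71

CIF price: AUD 37339.71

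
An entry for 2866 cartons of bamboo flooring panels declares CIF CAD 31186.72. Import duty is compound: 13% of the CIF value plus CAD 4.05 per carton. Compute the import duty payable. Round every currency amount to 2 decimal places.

Import duty: CAD 15661.57

Ad valorem component: 31186.72 × 13% = 4054.27
Specific component: 2866 × 4.05 = 11607.30
Import duty = 4054.27 + 11607.30 = 15661.57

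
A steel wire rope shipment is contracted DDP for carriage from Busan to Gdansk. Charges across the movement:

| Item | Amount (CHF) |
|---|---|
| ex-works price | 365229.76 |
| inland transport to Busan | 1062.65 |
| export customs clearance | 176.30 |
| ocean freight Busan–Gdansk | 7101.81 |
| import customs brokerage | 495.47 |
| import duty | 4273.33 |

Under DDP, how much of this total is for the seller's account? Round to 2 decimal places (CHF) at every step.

DDP: the seller bears all costs including import duty.
Seller's account: goods 365229.76 + inland to port 1062.65 + export clearance 176.30 + freight 7101.81 + brokerage 495.47 + duty 4273.33 = 378339.32
Buyer's account: 0.00

Seller's account: CHF 378339.32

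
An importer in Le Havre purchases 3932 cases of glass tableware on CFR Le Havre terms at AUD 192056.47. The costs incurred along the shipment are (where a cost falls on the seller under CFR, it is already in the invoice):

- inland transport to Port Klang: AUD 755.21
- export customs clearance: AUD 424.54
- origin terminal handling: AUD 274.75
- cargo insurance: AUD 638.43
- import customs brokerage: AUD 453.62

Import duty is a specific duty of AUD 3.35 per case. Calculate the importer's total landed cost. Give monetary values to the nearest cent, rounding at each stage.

CFR: the seller pays costs through ocean freight to the destination port, but not insurance.
Already in the invoice (seller's account under CFR): inland to port, export clearance, origin terminal — exclude.
CIF value = CFR price + insurance = 192056.47 + 638.43 = 192694.90
Import duty = 3932 × 3.35 = 13172.20
Buyer bears: insurance 638.43 + brokerage 453.62 + duty 13172.20 = 14264.25
Landed cost = invoice 192056.47 + 14264.25 = 206320.72

Total landed cost: AUD 206320.72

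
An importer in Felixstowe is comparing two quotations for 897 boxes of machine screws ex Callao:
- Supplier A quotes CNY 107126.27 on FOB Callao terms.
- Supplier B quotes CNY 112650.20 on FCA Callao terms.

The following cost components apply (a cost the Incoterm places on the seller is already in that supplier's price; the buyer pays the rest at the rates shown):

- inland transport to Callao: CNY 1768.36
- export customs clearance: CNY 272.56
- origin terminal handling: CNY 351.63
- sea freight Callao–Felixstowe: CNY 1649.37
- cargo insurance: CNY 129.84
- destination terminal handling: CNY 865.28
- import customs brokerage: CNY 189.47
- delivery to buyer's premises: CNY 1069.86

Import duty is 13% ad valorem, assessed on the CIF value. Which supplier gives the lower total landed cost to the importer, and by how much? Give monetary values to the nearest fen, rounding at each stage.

Supplier A (FOB):
CIF value = FOB price + freight + insurance = 107126.27 + 1649.37 + 129.84 = 108905.48
Import duty = 108905.48 × 13% = 14157.71
Buyer bears (A): 1649.37 + 129.84 + 865.28 + 189.47 + 1069.86 = 3903.82
Landed cost (A) = invoice 107126.27 + 3903.82 + duty 14157.71 = 125187.80
Supplier B (FCA):
CIF value = FCA price + origin terminal + freight + insurance = 112650.20 + 351.63 + 1649.37 + 129.84 = 114781.04
Import duty = 114781.04 × 13% = 14921.54
Buyer bears (B): 351.63 + 1649.37 + 129.84 + 865.28 + 189.47 + 1069.86 = 4255.45
Landed cost (B) = invoice 112650.20 + 4255.45 + duty 14921.54 = 131827.19
Difference = |125187.80 − 131827.19| = 6639.39

Supplier A is cheaper by CNY 6639.39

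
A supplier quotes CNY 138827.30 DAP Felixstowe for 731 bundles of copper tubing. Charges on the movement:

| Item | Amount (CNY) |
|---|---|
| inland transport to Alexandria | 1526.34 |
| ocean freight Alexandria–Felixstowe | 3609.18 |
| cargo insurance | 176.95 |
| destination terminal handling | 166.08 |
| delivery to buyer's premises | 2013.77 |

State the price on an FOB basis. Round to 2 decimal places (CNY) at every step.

Not relevant to the conversion: inland to port — on the seller under both DAP and FOB; already in the DAP price and stays in the FOB price.
From DAP to FOB, the seller no longer bears: freight, insurance, destination terminal, delivery.
FOB price = 138827.30 − 3609.18 − 176.95 − 166.08 − 2013.77 = 132861.32

FOB price: CNY 132861.32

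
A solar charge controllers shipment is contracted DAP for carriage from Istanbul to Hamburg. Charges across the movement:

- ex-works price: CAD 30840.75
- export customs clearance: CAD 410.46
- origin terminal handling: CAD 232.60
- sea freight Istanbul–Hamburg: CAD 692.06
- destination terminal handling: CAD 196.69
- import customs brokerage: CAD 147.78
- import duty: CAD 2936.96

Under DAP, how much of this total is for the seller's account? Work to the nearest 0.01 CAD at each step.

Seller's account: CAD 32372.56

DAP: the seller bears all costs to the named destination except import duty and clearance.
Seller's account: goods 30840.75 + export clearance 410.46 + origin terminal 232.60 + freight 692.06 + destination terminal 196.69 = 32372.56
Buyer's account: brokerage 147.78 + duty 2936.96 = 3084.74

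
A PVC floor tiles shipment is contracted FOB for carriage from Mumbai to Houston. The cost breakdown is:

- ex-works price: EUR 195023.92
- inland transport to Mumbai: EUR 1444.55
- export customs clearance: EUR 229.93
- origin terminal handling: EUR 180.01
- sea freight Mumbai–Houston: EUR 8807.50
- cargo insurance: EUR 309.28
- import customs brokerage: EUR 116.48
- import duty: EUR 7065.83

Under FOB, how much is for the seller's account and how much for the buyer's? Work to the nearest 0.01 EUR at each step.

FOB: the seller bears costs until goods are on board at the origin port; the buyer bears freight, insurance and all costs thereafter.
Seller's account: goods 195023.92 + inland to port 1444.55 + export clearance 229.93 + origin terminal 180.01 = 196878.41
Buyer's account: freight 8807.50 + insurance 309.28 + brokerage 116.48 + duty 7065.83 = 16299.09

Seller: EUR 196878.41; buyer: EUR 16299.09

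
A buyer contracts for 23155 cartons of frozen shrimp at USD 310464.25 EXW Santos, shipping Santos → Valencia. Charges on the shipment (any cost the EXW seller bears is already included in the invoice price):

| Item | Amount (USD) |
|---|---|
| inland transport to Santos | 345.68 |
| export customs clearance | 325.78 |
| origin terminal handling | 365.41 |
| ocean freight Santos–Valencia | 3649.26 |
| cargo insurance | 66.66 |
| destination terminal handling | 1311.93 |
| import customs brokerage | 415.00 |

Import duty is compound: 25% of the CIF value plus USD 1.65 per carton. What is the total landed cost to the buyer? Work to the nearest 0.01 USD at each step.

EXW: the seller makes goods available at their premises; the buyer bears all onward costs.
CIF value = EXW price + inland to port + export clearance + origin terminal + freight + insurance = 310464.25 + 345.68 + 325.78 + 365.41 + 3649.26 + 66.66 = 315217.04
Ad valorem component: 315217.04 × 25% = 78804.26
Specific component: 23155 × 1.65 = 38205.75
Import duty = 78804.26 + 38205.75 = 117010.01
Buyer bears: inland to port 345.68 + export clearance 325.78 + origin terminal 365.41 + freight 3649.26 + insurance 66.66 + destination terminal 1311.93 + brokerage 415.00 + duty 117010.01 = 123489.73
Landed cost = invoice 310464.25 + 123489.73 = 433953.98

Total landed cost: USD 433953.98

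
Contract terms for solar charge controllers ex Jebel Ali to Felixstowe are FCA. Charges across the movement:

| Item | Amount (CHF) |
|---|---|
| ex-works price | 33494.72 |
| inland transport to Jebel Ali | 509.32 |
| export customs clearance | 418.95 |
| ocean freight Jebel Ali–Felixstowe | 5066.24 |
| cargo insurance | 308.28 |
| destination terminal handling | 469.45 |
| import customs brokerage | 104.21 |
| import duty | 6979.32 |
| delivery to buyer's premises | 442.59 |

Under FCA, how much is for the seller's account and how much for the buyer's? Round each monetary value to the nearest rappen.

Seller: CHF 34422.99; buyer: CHF 13370.09

FCA: the seller delivers export-cleared goods to the carrier; the buyer bears costs from that point.
Seller's account: goods 33494.72 + inland to port 509.32 + export clearance 418.95 = 34422.99
Buyer's account: freight 5066.24 + insurance 308.28 + destination terminal 469.45 + brokerage 104.21 + duty 6979.32 + delivery 442.59 = 13370.09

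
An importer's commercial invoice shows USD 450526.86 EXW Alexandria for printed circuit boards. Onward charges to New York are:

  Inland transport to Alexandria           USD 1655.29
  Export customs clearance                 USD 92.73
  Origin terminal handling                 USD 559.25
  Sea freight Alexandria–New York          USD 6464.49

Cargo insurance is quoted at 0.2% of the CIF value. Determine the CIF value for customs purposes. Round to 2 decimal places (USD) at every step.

Let C be the CIF value. C = EXW price + pre-shipment costs + freight + 0.2% × C
C − 0.2% × C = 450526.86 + 1655.29 + 92.73 + 559.25 + 6464.49
0.998 × C = 459298.62
C = 459298.62 / 0.998 = 460219.06
Insurance premium = 0.2% × 460219.06 = 920.44

CIF value: USD 460219.06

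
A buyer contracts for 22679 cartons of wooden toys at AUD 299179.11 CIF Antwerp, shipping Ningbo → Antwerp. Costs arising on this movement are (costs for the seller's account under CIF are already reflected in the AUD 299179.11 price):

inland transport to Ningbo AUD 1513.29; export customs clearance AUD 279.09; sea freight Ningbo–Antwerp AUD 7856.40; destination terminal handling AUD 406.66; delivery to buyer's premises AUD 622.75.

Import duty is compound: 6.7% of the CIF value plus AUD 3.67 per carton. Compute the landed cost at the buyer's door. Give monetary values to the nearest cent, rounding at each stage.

Total landed cost: AUD 403485.45

CIF: the seller pays costs through ocean freight and marine insurance to the destination port.
Already in the invoice (seller's account under CIF): inland to port, export clearance, freight — exclude.
The CIF price already equals the CIF value: 299179.11
Ad valorem component: 299179.11 × 6.7% = 20045.00
Specific component: 22679 × 3.67 = 83231.93
Import duty = 20045.00 + 83231.93 = 103276.93
Buyer bears: destination terminal 406.66 + delivery 622.75 + duty 103276.93 = 104306.34
Landed cost = invoice 299179.11 + 104306.34 = 403485.45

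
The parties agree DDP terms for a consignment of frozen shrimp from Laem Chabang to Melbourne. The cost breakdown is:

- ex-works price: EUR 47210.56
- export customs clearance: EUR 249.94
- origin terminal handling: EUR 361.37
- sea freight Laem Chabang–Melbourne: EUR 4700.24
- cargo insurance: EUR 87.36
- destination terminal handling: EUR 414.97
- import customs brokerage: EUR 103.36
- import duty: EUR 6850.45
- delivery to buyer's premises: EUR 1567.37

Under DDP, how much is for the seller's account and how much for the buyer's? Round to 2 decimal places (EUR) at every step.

DDP: the seller bears all costs including import duty.
Seller's account: goods 47210.56 + export clearance 249.94 + origin terminal 361.37 + freight 4700.24 + insurance 87.36 + destination terminal 414.97 + brokerage 103.36 + duty 6850.45 + delivery 1567.37 = 61545.62
Buyer's account: 0.00

Seller: EUR 61545.62; buyer: EUR 0.00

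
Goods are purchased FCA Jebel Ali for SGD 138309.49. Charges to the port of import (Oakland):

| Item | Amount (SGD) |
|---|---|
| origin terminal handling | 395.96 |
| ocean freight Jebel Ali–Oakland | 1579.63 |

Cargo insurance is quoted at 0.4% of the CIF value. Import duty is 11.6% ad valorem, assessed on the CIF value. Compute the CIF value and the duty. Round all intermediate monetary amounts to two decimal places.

CIF value: SGD 140848.47; import duty: SGD 16338.42

Let C be the CIF value. C = FCA price + pre-shipment costs + freight + 0.4% × C
C − 0.4% × C = 138309.49 + 395.96 + 1579.63
0.996 × C = 140285.08
C = 140285.08 / 0.996 = 140848.47
Insurance premium = 0.4% × 140848.47 = 563.39
Import duty = 140848.47 × 11.6% = 16338.42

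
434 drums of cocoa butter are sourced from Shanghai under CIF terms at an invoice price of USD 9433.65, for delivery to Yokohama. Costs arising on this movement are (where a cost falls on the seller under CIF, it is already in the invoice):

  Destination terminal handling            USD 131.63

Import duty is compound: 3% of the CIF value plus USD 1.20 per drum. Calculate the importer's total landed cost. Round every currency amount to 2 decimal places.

CIF: the seller pays costs through ocean freight and marine insurance to the destination port.
The CIF price already equals the CIF value: 9433.65
Ad valorem component: 9433.65 × 3% = 283.01
Specific component: 434 × 1.20 = 520.80
Import duty = 283.01 + 520.80 = 803.81
Buyer bears: destination terminal 131.63 + duty 803.81 = 935.44
Landed cost = invoice 9433.65 + 935.44 = 10369.09

Total landed cost: USD 10369.09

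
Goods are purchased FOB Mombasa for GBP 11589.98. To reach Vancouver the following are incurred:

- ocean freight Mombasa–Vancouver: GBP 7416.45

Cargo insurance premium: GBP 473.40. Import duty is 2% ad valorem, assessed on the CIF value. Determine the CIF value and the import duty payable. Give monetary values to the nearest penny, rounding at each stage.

CIF = FOB price + freight + insurance
CIF = 11589.98 + 7416.45 + 473.40 = 19479.83
Import duty = 19479.83 × 2% = 389.60

CIF value: GBP 19479.83; import duty: GBP 389.60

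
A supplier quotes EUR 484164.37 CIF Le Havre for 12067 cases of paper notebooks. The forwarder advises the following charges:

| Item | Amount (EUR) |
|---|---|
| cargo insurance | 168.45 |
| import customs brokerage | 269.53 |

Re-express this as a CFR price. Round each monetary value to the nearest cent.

CFR price: EUR 483995.92

Not relevant to the conversion: brokerage — on the buyer under both terms; not part of either seller's price.
From CIF to CFR, the seller no longer bears: insurance.
CFR price = 484164.37 − 168.45 = 483995.92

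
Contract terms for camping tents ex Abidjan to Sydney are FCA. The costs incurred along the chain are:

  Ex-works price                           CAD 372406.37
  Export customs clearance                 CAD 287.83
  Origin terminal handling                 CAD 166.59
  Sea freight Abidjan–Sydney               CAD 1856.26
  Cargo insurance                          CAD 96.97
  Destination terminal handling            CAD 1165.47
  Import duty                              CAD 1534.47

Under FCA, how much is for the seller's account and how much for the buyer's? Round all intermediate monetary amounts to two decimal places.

Seller: CAD 372694.20; buyer: CAD 4819.76

FCA: the seller delivers export-cleared goods to the carrier; the buyer bears costs from that point.
Seller's account: goods 372406.37 + export clearance 287.83 = 372694.20
Buyer's account: origin terminal 166.59 + freight 1856.26 + insurance 96.97 + destination terminal 1165.47 + duty 1534.47 = 4819.76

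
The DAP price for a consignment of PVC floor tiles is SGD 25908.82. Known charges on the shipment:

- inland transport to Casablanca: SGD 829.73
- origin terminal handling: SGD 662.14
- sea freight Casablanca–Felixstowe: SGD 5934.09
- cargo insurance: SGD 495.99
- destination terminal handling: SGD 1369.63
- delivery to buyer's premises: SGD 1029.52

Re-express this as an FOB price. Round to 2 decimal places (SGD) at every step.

Not relevant to the conversion: origin terminal, inland to port — on the seller under both DAP and FOB; already in the DAP price and stays in the FOB price.
From DAP to FOB, the seller no longer bears: freight, insurance, destination terminal, delivery.
FOB price = 25908.82 − 5934.09 − 495.99 − 1369.63 − 1029.52 = 17079.59

FOB price: SGD 17079.59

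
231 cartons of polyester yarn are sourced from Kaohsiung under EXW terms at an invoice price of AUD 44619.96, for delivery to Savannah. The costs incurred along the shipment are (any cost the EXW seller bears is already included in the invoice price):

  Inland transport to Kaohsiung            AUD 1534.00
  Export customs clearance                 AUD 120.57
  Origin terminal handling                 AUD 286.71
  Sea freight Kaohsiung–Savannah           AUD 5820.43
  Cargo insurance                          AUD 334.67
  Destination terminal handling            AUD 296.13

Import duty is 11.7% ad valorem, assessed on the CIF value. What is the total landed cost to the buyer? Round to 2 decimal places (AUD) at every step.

EXW: the seller makes goods available at their premises; the buyer bears all onward costs.
CIF value = EXW price + inland to port + export clearance + origin terminal + freight + insurance = 44619.96 + 1534.00 + 120.57 + 286.71 + 5820.43 + 334.67 = 52716.34
Import duty = 52716.34 × 11.7% = 6167.81
Buyer bears: inland to port 1534.00 + export clearance 120.57 + origin terminal 286.71 + freight 5820.43 + insurance 334.67 + destination terminal 296.13 + duty 6167.81 = 14560.32
Landed cost = invoice 44619.96 + 14560.32 = 59180.28

Total landed cost: AUD 59180.28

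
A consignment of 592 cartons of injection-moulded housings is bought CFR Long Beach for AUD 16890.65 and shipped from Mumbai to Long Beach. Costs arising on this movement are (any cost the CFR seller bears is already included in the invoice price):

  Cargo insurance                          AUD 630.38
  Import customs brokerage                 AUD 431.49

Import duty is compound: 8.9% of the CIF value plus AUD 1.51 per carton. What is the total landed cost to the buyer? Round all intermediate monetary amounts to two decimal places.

Total landed cost: AUD 20405.81

CFR: the seller pays costs through ocean freight to the destination port, but not insurance.
CIF value = CFR price + insurance = 16890.65 + 630.38 = 17521.03
Ad valorem component: 17521.03 × 8.9% = 1559.37
Specific component: 592 × 1.51 = 893.92
Import duty = 1559.37 + 893.92 = 2453.29
Buyer bears: insurance 630.38 + brokerage 431.49 + duty 2453.29 = 3515.16
Landed cost = invoice 16890.65 + 3515.16 = 20405.81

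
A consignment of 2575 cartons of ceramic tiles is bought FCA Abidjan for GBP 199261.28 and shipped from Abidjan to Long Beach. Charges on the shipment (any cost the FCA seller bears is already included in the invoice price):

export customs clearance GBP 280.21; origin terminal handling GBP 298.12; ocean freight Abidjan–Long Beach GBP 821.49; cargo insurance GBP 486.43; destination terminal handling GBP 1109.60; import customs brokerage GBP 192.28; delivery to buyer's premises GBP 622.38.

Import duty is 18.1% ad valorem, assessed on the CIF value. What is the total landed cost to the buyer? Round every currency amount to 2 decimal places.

Total landed cost: GBP 239148.56

FCA: the seller delivers export-cleared goods to the carrier; the buyer bears costs from that point.
Already in the invoice (seller's account under FCA): export clearance — exclude.
CIF value = FCA price + origin terminal + freight + insurance = 199261.28 + 298.12 + 821.49 + 486.43 = 200867.32
Import duty = 200867.32 × 18.1% = 36356.98
Buyer bears: origin terminal 298.12 + freight 821.49 + insurance 486.43 + destination terminal 1109.60 + brokerage 192.28 + delivery 622.38 + duty 36356.98 = 39887.28
Landed cost = invoice 199261.28 + 39887.28 = 239148.56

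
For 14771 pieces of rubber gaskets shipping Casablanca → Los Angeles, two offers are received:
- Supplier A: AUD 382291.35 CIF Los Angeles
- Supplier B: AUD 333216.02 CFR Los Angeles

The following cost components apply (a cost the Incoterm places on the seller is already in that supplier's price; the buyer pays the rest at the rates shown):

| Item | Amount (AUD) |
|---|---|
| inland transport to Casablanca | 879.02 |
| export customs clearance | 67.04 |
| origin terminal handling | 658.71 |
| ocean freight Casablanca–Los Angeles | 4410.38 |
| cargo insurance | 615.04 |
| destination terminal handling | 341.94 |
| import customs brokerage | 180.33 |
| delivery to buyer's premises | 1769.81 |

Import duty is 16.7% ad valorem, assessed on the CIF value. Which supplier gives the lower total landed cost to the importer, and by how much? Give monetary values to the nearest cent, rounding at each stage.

Supplier A (CIF):
The CIF price already equals the CIF value: 382291.35
Import duty = 382291.35 × 16.7% = 63842.66
Buyer bears (A): 341.94 + 180.33 + 1769.81 = 2292.08
Landed cost (A) = invoice 382291.35 + 2292.08 + duty 63842.66 = 448426.09
Supplier B (CFR):
CIF value = CFR price + insurance = 333216.02 + 615.04 = 333831.06
Import duty = 333831.06 × 16.7% = 55749.79
Buyer bears (B): 615.04 + 341.94 + 180.33 + 1769.81 = 2907.12
Landed cost (B) = invoice 333216.02 + 2907.12 + duty 55749.79 = 391872.93
Difference = |448426.09 − 391872.93| = 56553.16

Supplier B is cheaper by AUD 56553.16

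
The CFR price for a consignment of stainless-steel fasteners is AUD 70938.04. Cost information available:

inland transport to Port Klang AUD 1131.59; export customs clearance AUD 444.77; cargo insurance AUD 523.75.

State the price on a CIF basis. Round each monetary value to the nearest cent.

CIF price: AUD 71461.79

Not relevant to the conversion: export clearance, inland to port — on the seller under both CFR and CIF; already in the CFR price and stays in the CIF price.
From CFR to CIF, the seller additionally bears: insurance.
CIF price = 70938.04 + 523.75 = 71461.79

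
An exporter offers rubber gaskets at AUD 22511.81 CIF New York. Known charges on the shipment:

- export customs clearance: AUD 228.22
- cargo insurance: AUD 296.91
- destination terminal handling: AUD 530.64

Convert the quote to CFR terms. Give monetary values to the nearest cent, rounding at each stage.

Not relevant to the conversion: export clearance — on the seller under both CIF and CFR; already in the CIF price and stays in the CFR price. destination terminal — on the buyer under both terms; not part of either seller's price.
From CIF to CFR, the seller no longer bears: insurance.
CFR price = 22511.81 − 296.91 = 22214.90

CFR price: AUD 22214.90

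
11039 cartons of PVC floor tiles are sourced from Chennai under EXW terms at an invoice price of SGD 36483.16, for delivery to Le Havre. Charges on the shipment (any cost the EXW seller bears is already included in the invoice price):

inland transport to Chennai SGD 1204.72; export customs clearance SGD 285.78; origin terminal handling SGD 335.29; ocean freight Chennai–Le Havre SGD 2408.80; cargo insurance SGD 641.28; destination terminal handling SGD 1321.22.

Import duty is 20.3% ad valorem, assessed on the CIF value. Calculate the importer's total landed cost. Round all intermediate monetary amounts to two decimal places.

EXW: the seller makes goods available at their premises; the buyer bears all onward costs.
CIF value = EXW price + inland to port + export clearance + origin terminal + freight + insurance = 36483.16 + 1204.72 + 285.78 + 335.29 + 2408.80 + 641.28 = 41359.03
Import duty = 41359.03 × 20.3% = 8395.88
Buyer bears: inland to port 1204.72 + export clearance 285.78 + origin terminal 335.29 + freight 2408.80 + insurance 641.28 + destination terminal 1321.22 + duty 8395.88 = 14592.97
Landed cost = invoice 36483.16 + 14592.97 = 51076.13

Total landed cost: SGD 51076.13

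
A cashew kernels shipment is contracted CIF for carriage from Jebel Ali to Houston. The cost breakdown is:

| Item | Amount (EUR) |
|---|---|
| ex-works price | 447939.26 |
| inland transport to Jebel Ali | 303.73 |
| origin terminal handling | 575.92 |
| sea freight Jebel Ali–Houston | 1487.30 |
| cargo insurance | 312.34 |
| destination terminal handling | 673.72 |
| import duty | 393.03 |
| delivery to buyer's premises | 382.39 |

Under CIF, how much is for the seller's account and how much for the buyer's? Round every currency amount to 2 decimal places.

CIF: the seller pays costs through ocean freight and marine insurance to the destination port.
Seller's account: goods 447939.26 + inland to port 303.73 + origin terminal 575.92 + freight 1487.30 + insurance 312.34 = 450618.55
Buyer's account: destination terminal 673.72 + duty 393.03 + delivery 382.39 = 1449.14

Seller: EUR 450618.55; buyer: EUR 1449.14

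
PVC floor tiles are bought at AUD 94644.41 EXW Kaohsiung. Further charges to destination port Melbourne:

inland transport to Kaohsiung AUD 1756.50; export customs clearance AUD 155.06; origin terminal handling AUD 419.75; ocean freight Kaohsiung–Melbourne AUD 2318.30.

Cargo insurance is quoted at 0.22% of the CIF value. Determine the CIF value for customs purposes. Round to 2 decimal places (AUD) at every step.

CIF value: AUD 99512.95

Let C be the CIF value. C = EXW price + pre-shipment costs + freight + 0.22% × C
C − 0.22% × C = 94644.41 + 1756.50 + 155.06 + 419.75 + 2318.30
0.9978 × C = 99294.02
C = 99294.02 / 0.9978 = 99512.95
Insurance premium = 0.22% × 99512.95 = 218.93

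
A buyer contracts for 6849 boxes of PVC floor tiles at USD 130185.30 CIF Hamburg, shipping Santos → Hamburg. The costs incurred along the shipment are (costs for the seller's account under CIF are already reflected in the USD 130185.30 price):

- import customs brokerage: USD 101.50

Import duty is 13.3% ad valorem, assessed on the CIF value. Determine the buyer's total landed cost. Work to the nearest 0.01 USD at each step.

CIF: the seller pays costs through ocean freight and marine insurance to the destination port.
The CIF price already equals the CIF value: 130185.30
Import duty = 130185.30 × 13.3% = 17314.64
Buyer bears: brokerage 101.50 + duty 17314.64 = 17416.14
Landed cost = invoice 130185.30 + 17416.14 = 147601.44

Total landed cost: USD 147601.44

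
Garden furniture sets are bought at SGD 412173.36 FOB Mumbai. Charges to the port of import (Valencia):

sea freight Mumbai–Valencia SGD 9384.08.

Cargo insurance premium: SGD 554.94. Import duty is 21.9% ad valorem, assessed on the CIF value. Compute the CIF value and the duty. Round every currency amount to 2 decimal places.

CIF value: SGD 422112.38; import duty: SGD 92442.61

CIF = FOB price + freight + insurance
CIF = 412173.36 + 9384.08 + 554.94 = 422112.38
Import duty = 422112.38 × 21.9% = 92442.61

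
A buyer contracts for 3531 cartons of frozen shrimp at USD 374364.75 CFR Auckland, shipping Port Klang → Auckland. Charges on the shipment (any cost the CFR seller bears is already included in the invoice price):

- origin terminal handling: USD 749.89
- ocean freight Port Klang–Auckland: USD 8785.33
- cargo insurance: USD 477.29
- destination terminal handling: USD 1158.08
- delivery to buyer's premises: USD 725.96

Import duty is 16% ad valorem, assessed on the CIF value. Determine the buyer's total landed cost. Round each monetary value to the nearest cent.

Total landed cost: USD 436700.81

CFR: the seller pays costs through ocean freight to the destination port, but not insurance.
Already in the invoice (seller's account under CFR): origin terminal, freight — exclude.
CIF value = CFR price + insurance = 374364.75 + 477.29 = 374842.04
Import duty = 374842.04 × 16% = 59974.73
Buyer bears: insurance 477.29 + destination terminal 1158.08 + delivery 725.96 + duty 59974.73 = 62336.06
Landed cost = invoice 374364.75 + 62336.06 = 436700.81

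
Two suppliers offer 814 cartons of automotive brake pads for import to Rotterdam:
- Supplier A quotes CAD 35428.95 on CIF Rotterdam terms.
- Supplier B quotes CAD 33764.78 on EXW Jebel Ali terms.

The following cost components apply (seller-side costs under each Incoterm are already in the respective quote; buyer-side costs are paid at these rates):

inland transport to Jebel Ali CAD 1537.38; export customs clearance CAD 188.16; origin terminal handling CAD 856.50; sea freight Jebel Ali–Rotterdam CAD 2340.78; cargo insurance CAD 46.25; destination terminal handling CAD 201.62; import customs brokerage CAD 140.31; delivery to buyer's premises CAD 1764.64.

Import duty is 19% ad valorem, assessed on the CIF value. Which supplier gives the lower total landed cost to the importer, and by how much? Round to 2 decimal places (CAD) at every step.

Supplier A is cheaper by CAD 3932.83

Supplier A (CIF):
The CIF price already equals the CIF value: 35428.95
Import duty = 35428.95 × 19% = 6731.50
Buyer bears (A): 201.62 + 140.31 + 1764.64 = 2106.57
Landed cost (A) = invoice 35428.95 + 2106.57 + duty 6731.50 = 44267.02
Supplier B (EXW):
CIF value = EXW price + inland to port + export clearance + origin terminal + freight + insurance = 33764.78 + 1537.38 + 188.16 + 856.50 + 2340.78 + 46.25 = 38733.85
Import duty = 38733.85 × 19% = 7359.43
Buyer bears (B): 1537.38 + 188.16 + 856.50 + 2340.78 + 46.25 + 201.62 + 140.31 + 1764.64 = 7075.64
Landed cost (B) = invoice 33764.78 + 7075.64 + duty 7359.43 = 48199.85
Difference = |44267.02 − 48199.85| = 3932.83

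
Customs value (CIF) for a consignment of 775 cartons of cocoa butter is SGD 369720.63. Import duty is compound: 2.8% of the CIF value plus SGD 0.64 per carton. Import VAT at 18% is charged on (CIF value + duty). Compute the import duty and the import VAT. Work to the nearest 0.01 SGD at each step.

Import duty: SGD 10848.18; import VAT: SGD 68502.39

Ad valorem component: 369720.63 × 2.8% = 10352.18
Specific component: 775 × 0.64 = 496.00
Import duty = 10352.18 + 496.00 = 10848.18
VAT base = CIF + duty = 369720.63 + 10848.18 = 380568.81
Import VAT = 380568.81 × 18% = 68502.39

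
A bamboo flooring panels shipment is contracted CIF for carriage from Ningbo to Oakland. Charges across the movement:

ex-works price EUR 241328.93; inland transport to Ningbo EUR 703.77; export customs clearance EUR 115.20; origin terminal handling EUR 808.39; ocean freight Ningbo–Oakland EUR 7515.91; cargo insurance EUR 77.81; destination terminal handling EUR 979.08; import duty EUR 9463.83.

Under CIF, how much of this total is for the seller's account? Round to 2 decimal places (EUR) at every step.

Seller's account: EUR 250550.01

CIF: the seller pays costs through ocean freight and marine insurance to the destination port.
Seller's account: goods 241328.93 + inland to port 703.77 + export clearance 115.20 + origin terminal 808.39 + freight 7515.91 + insurance 77.81 = 250550.01
Buyer's account: destination terminal 979.08 + duty 9463.83 = 10442.91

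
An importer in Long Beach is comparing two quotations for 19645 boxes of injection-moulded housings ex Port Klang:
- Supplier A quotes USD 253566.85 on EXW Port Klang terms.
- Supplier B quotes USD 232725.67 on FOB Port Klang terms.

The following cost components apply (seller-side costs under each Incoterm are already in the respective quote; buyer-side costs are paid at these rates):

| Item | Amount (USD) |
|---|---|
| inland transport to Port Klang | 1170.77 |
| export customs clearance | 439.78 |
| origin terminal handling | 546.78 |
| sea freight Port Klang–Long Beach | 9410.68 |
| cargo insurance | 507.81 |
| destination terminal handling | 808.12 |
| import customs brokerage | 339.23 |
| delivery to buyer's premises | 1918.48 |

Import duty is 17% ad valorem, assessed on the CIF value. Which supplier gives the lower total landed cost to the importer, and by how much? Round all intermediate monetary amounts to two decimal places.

Supplier A (EXW):
CIF value = EXW price + inland to port + export clearance + origin terminal + freight + insurance = 253566.85 + 1170.77 + 439.78 + 546.78 + 9410.68 + 507.81 = 265642.67
Import duty = 265642.67 × 17% = 45159.25
Buyer bears (A): 1170.77 + 439.78 + 546.78 + 9410.68 + 507.81 + 808.12 + 339.23 + 1918.48 = 15141.65
Landed cost (A) = invoice 253566.85 + 15141.65 + duty 45159.25 = 313867.75
Supplier B (FOB):
CIF value = FOB price + freight + insurance = 232725.67 + 9410.68 + 507.81 = 242644.16
Import duty = 242644.16 × 17% = 41249.51
Buyer bears (B): 9410.68 + 507.81 + 808.12 + 339.23 + 1918.48 = 12984.32
Landed cost (B) = invoice 232725.67 + 12984.32 + duty 41249.51 = 286959.50
Difference = |313867.75 − 286959.50| = 26908.25

Supplier B is cheaper by USD 26908.25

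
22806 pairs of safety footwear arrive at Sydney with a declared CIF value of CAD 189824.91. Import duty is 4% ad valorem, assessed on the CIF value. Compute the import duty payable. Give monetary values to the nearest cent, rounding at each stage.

Import duty: CAD 7593.00

Import duty = 189824.91 × 4% = 7593.00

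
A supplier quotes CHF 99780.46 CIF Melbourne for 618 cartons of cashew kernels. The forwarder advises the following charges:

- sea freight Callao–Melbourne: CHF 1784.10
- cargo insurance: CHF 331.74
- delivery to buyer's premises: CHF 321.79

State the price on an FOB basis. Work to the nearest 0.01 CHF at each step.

FOB price: CHF 97664.62

Not relevant to the conversion: delivery — on the buyer under both terms; not part of either seller's price.
From CIF to FOB, the seller no longer bears: freight, insurance.
FOB price = 99780.46 − 1784.10 − 331.74 = 97664.62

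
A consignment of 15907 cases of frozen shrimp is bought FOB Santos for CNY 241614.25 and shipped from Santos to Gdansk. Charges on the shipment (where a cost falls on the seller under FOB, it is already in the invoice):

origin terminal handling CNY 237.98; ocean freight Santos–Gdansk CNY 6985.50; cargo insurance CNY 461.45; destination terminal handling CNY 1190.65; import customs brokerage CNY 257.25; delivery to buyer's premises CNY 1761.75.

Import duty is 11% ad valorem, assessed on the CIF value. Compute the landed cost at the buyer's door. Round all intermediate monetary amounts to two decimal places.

Total landed cost: CNY 279667.58

FOB: the seller bears costs until goods are on board at the origin port; the buyer bears freight, insurance and all costs thereafter.
Already in the invoice (seller's account under FOB): origin terminal — exclude.
CIF value = FOB price + freight + insurance = 241614.25 + 6985.50 + 461.45 = 249061.20
Import duty = 249061.20 × 11% = 27396.73
Buyer bears: freight 6985.50 + insurance 461.45 + destination terminal 1190.65 + brokerage 257.25 + delivery 1761.75 + duty 27396.73 = 38053.33
Landed cost = invoice 241614.25 + 38053.33 = 279667.58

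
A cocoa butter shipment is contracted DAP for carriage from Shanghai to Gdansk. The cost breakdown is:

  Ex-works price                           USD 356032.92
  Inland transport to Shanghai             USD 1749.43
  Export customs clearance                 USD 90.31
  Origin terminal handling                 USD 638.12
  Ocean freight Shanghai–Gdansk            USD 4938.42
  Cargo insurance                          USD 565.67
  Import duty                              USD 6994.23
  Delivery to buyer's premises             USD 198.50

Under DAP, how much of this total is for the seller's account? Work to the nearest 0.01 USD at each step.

DAP: the seller bears all costs to the named destination except import duty and clearance.
Seller's account: goods 356032.92 + inland to port 1749.43 + export clearance 90.31 + origin terminal 638.12 + freight 4938.42 + insurance 565.67 + delivery 198.50 = 364213.37
Buyer's account: duty 6994.23 = 6994.23

Seller's account: USD 364213.37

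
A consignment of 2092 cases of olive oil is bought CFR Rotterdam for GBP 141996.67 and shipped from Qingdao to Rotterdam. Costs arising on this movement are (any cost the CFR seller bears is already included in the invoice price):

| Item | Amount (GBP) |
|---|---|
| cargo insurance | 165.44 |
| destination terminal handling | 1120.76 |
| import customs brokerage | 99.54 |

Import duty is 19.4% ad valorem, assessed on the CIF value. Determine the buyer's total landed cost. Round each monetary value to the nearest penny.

Total landed cost: GBP 170961.86

CFR: the seller pays costs through ocean freight to the destination port, but not insurance.
CIF value = CFR price + insurance = 141996.67 + 165.44 = 142162.11
Import duty = 142162.11 × 19.4% = 27579.45
Buyer bears: insurance 165.44 + destination terminal 1120.76 + brokerage 99.54 + duty 27579.45 = 28965.19
Landed cost = invoice 141996.67 + 28965.19 = 170961.86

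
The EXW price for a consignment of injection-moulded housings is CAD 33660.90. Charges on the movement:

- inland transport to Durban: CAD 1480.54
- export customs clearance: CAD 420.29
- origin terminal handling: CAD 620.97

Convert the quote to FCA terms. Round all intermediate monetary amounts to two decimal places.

Not relevant to the conversion: origin terminal — on the buyer under both terms; not part of either seller's price.
From EXW to FCA, the seller additionally bears: inland to port, export clearance.
FCA price = 33660.90 + 1480.54 + 420.29 = 35561.73

FCA price: CAD 35561.73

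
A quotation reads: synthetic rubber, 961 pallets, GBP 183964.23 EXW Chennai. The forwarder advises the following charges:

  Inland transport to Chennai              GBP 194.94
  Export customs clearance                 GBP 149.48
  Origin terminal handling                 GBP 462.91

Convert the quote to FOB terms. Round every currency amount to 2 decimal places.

FOB price: GBP 184771.56

From EXW to FOB, the seller additionally bears: inland to port, export clearance, origin terminal.
FOB price = 183964.23 + 194.94 + 149.48 + 462.91 = 184771.56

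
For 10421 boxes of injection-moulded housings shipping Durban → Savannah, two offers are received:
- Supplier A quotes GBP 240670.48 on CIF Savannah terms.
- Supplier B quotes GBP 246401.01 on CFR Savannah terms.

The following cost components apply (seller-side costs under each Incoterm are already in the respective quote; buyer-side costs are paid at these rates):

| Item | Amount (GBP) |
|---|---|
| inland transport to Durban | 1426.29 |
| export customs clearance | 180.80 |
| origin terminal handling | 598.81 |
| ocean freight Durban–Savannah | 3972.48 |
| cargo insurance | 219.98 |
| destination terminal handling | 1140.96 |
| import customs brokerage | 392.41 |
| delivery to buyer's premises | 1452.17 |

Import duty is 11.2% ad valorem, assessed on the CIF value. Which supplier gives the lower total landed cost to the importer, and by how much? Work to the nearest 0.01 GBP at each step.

Supplier A (CIF):
The CIF price already equals the CIF value: 240670.48
Import duty = 240670.48 × 11.2% = 26955.09
Buyer bears (A): 1140.96 + 392.41 + 1452.17 = 2985.54
Landed cost (A) = invoice 240670.48 + 2985.54 + duty 26955.09 = 270611.11
Supplier B (CFR):
CIF value = CFR price + insurance = 246401.01 + 219.98 = 246620.99
Import duty = 246620.99 × 11.2% = 27621.55
Buyer bears (B): 219.98 + 1140.96 + 392.41 + 1452.17 = 3205.52
Landed cost (B) = invoice 246401.01 + 3205.52 + duty 27621.55 = 277228.08
Difference = |270611.11 − 277228.08| = 6616.97

Supplier A is cheaper by GBP 6616.97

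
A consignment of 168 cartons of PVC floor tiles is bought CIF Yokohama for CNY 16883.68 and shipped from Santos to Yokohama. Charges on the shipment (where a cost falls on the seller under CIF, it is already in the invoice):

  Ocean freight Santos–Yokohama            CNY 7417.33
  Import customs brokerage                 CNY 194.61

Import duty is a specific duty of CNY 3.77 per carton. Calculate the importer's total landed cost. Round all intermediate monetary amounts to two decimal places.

Total landed cost: CNY 17711.65

CIF: the seller pays costs through ocean freight and marine insurance to the destination port.
Already in the invoice (seller's account under CIF): freight — exclude.
The CIF price already equals the CIF value: 16883.68
Import duty = 168 × 3.77 = 633.36
Buyer bears: brokerage 194.61 + duty 633.36 = 827.97
Landed cost = invoice 16883.68 + 827.97 = 17711.65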